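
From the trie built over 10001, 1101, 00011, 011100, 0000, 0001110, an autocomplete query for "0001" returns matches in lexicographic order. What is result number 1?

DFS of the "0001" subtree visits, in order: "00011", "0001110"
Position 1: 00011

00011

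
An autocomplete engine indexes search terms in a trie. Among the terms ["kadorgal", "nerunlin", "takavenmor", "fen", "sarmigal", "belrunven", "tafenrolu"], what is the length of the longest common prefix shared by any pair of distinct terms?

2

Equivalently: take the maximum, over all pairs, of their longest common prefix length.
"tafenrolu" and "takavenmor" agree on "ta" (2 characters) before diverging; nothing deeper is shared.
Longest shared-prefix length: 2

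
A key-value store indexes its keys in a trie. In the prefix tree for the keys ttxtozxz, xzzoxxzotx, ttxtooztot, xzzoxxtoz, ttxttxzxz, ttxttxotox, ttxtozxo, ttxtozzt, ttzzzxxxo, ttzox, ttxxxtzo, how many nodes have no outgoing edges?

A leaf is a node with no children — equivalently, the end of a word that is not a proper prefix of any other stored word.
Those words: "ttxtooztot", "ttxtozxo", "ttxtozxz", "ttxtozzt", "ttxttxotox", "ttxttxzxz", "ttxxxtzo", "ttzox", "ttzzzxxxo", "xzzoxxtoz", "xzzoxxzotx"
Leaf count: 11

11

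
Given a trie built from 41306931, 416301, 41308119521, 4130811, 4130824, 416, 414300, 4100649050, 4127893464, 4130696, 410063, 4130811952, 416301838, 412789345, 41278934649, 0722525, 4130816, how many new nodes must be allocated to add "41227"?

2

Walking "41227" from the root, the first 3 characters ("412") follow existing edges; "2" is the first miss.
Each of the 2 remaining characters creates one node.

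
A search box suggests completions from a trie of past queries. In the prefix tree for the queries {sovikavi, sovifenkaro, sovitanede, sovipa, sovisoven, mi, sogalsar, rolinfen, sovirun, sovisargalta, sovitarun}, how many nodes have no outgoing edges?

11

A leaf is a node with no children — equivalently, the end of a word that is not a proper prefix of any other stored word.
Those words: "mi", "rolinfen", "sogalsar", "sovifenkaro", "sovikavi", "sovipa", "sovirun", "sovisargalta", "sovisoven", "sovitanede", "sovitarun"
Leaf count: 11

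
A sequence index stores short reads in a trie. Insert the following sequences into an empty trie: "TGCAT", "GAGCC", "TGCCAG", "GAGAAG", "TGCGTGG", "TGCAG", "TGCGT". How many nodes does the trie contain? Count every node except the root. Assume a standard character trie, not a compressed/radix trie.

21

For each word, the new-node count is its length minus the longest prefix already in the trie:
  "TGCAT" → 5 new (T, G, C, A, T)
  "GAGCC" → 5 new (G, A, G, C, C)
  "TGCCAG" → prefix "TGC" already present; 3 new (C, A, G)
  "GAGAAG" → prefix "GAG" already present; 3 new (A, A, G)
  "TGCGTGG" → prefix "TGC" already present; 4 new (G, T, G, G)
  "TGCAG" → prefix "TGCA" already present; 1 new (G)
  "TGCGT" → prefix "TGCGT" already present; 0 new (none)
Total nodes = 5 + 5 + 3 + 3 + 4 + 1 + 0 = 21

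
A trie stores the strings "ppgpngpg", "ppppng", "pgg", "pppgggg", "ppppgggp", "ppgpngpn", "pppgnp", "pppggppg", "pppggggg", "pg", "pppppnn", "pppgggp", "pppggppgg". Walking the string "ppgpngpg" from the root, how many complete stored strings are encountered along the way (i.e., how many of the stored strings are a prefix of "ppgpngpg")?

1

Check each prefix of "ppgpngpg" against the stored set — each match is an end-marker on the path.
Prefixes of the query that are stored words: "ppgpngpg"
Count: 1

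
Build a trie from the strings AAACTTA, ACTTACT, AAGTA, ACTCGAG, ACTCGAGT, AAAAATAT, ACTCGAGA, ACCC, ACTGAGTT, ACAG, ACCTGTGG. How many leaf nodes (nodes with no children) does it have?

Leaves are exactly the stored words that no other stored word extends.
Those words: "AAAAATAT", "AAACTTA", "AAGTA", "ACAG", "ACCC", "ACCTGTGG", "ACTCGAGA", "ACTCGAGT", "ACTGAGTT", "ACTTACT"
Leaf count: 10

10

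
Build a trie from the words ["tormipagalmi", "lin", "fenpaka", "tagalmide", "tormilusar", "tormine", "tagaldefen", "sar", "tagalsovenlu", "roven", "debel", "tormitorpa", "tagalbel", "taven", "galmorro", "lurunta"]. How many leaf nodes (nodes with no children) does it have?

16

A leaf is a node with no children — equivalently, the end of a word that is not a proper prefix of any other stored word.
Those words: "debel", "fenpaka", "galmorro", "lin", "lurunta", "roven", "sar", "tagalbel", "tagaldefen", "tagalmide", "tagalsovenlu", "taven", "tormilusar", "tormine", "tormipagalmi", "tormitorpa"
Leaf count: 16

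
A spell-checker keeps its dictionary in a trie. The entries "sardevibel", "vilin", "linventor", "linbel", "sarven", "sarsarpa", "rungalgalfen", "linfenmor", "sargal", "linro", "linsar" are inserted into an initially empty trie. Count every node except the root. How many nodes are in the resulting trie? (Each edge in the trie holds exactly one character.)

Count nodes per top-level branch (shared prefixes stored once):
  'l'-branch (linbel, linfenmor, linro, linsar, linventor): 23 nodes
  'r'-branch (rungalgalfen): 12 nodes
  's'-branch (sardevibel, sargal, sarsarpa, sarven): 21 nodes
  'v'-branch (vilin): 5 nodes
Sum: 61

61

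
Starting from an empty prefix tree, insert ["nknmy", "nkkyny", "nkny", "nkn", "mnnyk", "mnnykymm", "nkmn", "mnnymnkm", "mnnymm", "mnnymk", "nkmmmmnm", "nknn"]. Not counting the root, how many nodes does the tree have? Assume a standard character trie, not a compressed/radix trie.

Trace insertions, counting only characters that open a new branch:
  "nknmy" → 5 new (n, k, n, m, y)
  "nkkyny" → prefix "nk" already present; 4 new (k, y, n, y)
  "nkny" → prefix "nkn" already present; 1 new (y)
  "nkn" → prefix "nkn" already present; 0 new (none)
  "mnnyk" → 5 new (m, n, n, y, k)
  "mnnykymm" → prefix "mnnyk" already present; 3 new (y, m, m)
  "nkmn" → prefix "nk" already present; 2 new (m, n)
  "mnnymnkm" → prefix "mnny" already present; 4 new (m, n, k, m)
  "mnnymm" → prefix "mnnym" already present; 1 new (m)
  "mnnymk" → prefix "mnnym" already present; 1 new (k)
  "nkmmmmnm" → prefix "nkm" already present; 5 new (m, m, m, n, m)
  "nknn" → prefix "nkn" already present; 1 new (n)
Total nodes = 5 + 4 + 1 + 0 + 5 + 3 + 2 + 4 + 1 + 1 + 5 + 1 = 32

32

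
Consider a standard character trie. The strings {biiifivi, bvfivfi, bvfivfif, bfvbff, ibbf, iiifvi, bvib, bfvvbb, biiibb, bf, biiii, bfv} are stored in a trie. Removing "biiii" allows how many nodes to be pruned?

A node on "biiii"'s path can go only if nothing else ends at it or branches off below it.
The suffix "i" (1 node) is used only by "biiii"; the node for "biii" still has the child "f", so pruning stops there.
Nodes removed: 1

1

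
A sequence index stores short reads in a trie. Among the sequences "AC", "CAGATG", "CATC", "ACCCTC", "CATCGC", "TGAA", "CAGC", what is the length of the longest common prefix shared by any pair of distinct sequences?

4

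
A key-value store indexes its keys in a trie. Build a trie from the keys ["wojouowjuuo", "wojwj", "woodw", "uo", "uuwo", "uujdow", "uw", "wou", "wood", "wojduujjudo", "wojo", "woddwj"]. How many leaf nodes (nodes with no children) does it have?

10

A leaf is a node with no children — equivalently, the end of a word that is not a proper prefix of any other stored word.
Those words: "uo", "uujdow", "uuwo", "uw", "woddwj", "wojduujjudo", "wojouowjuuo", "wojwj", "woodw", "wou"
Leaf count: 10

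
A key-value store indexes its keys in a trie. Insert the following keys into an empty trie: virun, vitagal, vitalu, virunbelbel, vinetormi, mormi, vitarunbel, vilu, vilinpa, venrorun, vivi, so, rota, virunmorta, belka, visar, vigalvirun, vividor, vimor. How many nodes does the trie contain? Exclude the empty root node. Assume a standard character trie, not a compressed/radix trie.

84

Insert word by word; a character creates a node only if that edge doesn't already exist:
  "virun" → 5 new (v, i, r, u, n)
  "vitagal" → prefix "vi" already present; 5 new (t, a, g, a, l)
  "vitalu" → prefix "vita" already present; 2 new (l, u)
  "virunbelbel" → prefix "virun" already present; 6 new (b, e, l, b, e, l)
  "vinetormi" → prefix "vi" already present; 7 new (n, e, t, o, r, m, i)
  "mormi" → 5 new (m, o, r, m, i)
  "vitarunbel" → prefix "vita" already present; 6 new (r, u, n, b, e, l)
  "vilu" → prefix "vi" already present; 2 new (l, u)
  "vilinpa" → prefix "vil" already present; 4 new (i, n, p, a)
  "venrorun" → prefix "v" already present; 7 new (e, n, r, o, r, u, n)
  "vivi" → prefix "vi" already present; 2 new (v, i)
  "so" → 2 new (s, o)
  "rota" → 4 new (r, o, t, a)
  "virunmorta" → prefix "virun" already present; 5 new (m, o, r, t, a)
  "belka" → 5 new (b, e, l, k, a)
  "visar" → prefix "vi" already present; 3 new (s, a, r)
  "vigalvirun" → prefix "vi" already present; 8 new (g, a, l, v, i, r, u, n)
  "vividor" → prefix "vivi" already present; 3 new (d, o, r)
  "vimor" → prefix "vi" already present; 3 new (m, o, r)
Total nodes = 5 + 5 + 2 + 6 + 7 + 5 + 6 + 2 + 4 + 7 + 2 + 2 + 4 + 5 + 5 + 3 + 8 + 3 + 3 = 84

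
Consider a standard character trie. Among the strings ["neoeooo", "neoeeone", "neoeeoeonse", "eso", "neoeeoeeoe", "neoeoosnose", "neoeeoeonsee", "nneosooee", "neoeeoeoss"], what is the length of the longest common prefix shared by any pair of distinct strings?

11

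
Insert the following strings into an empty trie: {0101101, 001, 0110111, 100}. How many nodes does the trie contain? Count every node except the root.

Trie structure (* marks end of a word):
(root)
├─ 0
│  ├─ 0
│  │  └─ 1 *
│  └─ 1
│     ├─ 0
│     │  └─ 1
│     │     └─ 1
│     │        └─ 0
│     │           └─ 1 *
│     └─ 1
│        └─ 0
│           └─ 1
│              └─ 1
│                 └─ 1 *
└─ 1
   └─ 0
      └─ 0 *
Counting every labelled node above: 17.

17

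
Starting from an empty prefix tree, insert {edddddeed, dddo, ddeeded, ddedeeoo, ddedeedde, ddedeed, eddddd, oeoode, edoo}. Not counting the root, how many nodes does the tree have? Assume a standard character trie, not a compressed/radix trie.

34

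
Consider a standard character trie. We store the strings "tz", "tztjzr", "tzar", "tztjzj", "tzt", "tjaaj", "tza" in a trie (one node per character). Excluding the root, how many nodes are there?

13

For each word, the new-node count is its length minus the longest prefix already in the trie:
  "tz" → 2 new (t, z)
  "tztjzr" → prefix "tz" already present; 4 new (t, j, z, r)
  "tzar" → prefix "tz" already present; 2 new (a, r)
  "tztjzj" → prefix "tztjz" already present; 1 new (j)
  "tzt" → prefix "tzt" already present; 0 new (none)
  "tjaaj" → prefix "t" already present; 4 new (j, a, a, j)
  "tza" → prefix "tza" already present; 0 new (none)
Total nodes = 2 + 4 + 2 + 1 + 0 + 4 + 0 = 13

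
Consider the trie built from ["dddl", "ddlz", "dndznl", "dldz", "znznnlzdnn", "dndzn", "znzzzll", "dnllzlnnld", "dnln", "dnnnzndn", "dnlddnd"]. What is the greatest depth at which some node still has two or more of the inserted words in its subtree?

Equivalently: take the maximum, over all pairs, of their longest common prefix length.
e.g. "dndzn" and "dndznl" share the prefix "dndzn" of length 5; no pair shares a longer one.
Longest shared-prefix length: 5

5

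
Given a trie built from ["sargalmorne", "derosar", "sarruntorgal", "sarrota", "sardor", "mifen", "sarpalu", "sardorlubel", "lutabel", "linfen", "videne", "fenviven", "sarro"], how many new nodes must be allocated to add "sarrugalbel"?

6

The longest prefix of "sarrugalbel" already in the trie is "sarru" (length 5).
New nodes needed: |"sarrugalbel"| − 5 = 11 − 5 = 6.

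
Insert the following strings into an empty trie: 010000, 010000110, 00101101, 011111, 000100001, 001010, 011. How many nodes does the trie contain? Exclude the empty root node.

28

For each word, the new-node count is its length minus the longest prefix already in the trie:
  "010000" → 6 new (0, 1, 0, 0, 0, 0)
  "010000110" → prefix "010000" already present; 3 new (1, 1, 0)
  "00101101" → prefix "0" already present; 7 new (0, 1, 0, 1, 1, 0, 1)
  "011111" → prefix "01" already present; 4 new (1, 1, 1, 1)
  "000100001" → prefix "00" already present; 7 new (0, 1, 0, 0, 0, 0, 1)
  "001010" → prefix "00101" already present; 1 new (0)
  "011" → prefix "011" already present; 0 new (none)
Total nodes = 6 + 3 + 7 + 4 + 7 + 1 + 0 = 28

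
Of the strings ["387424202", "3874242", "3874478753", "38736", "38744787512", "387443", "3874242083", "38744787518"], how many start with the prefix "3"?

8

Filter for entries beginning with "3":
Words under "3": 38736, 3874242, 387424202, 3874242083, 387443, 38744787512, 38744787518, 3874478753
Count: 8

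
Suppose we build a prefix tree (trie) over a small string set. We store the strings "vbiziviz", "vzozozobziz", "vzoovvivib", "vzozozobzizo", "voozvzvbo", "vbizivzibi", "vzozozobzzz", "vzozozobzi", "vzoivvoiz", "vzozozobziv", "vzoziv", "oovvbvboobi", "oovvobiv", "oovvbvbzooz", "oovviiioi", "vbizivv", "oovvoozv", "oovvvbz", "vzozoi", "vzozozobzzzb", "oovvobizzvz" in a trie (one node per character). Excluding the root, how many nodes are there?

86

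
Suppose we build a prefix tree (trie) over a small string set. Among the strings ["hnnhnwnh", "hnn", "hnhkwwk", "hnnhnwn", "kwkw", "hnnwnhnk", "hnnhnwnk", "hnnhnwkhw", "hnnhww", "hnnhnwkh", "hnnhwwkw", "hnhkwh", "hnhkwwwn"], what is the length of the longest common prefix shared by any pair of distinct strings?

Equivalently: take the maximum, over all pairs, of their longest common prefix length.
e.g. "hnnhnwkh" and "hnnhnwkhw" share the prefix "hnnhnwkh" of length 8; no pair shares a longer one.
Longest shared-prefix length: 8

8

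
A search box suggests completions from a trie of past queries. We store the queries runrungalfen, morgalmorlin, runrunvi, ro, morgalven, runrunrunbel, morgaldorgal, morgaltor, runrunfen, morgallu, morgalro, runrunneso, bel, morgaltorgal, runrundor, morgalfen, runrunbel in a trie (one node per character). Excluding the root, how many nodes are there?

71

Insert word by word; a character creates a node only if that edge doesn't already exist:
  "runrungalfen" → 12 new (r, u, n, r, u, n, g, a, l, f, e, n)
  "morgalmorlin" → 12 new (m, o, r, g, a, l, m, o, r, l, i, n)
  "runrunvi" → prefix "runrun" already present; 2 new (v, i)
  "ro" → prefix "r" already present; 1 new (o)
  "morgalven" → prefix "morgal" already present; 3 new (v, e, n)
  "runrunrunbel" → prefix "runrun" already present; 6 new (r, u, n, b, e, l)
  "morgaldorgal" → prefix "morgal" already present; 6 new (d, o, r, g, a, l)
  "morgaltor" → prefix "morgal" already present; 3 new (t, o, r)
  "runrunfen" → prefix "runrun" already present; 3 new (f, e, n)
  "morgallu" → prefix "morgal" already present; 2 new (l, u)
  "morgalro" → prefix "morgal" already present; 2 new (r, o)
  "runrunneso" → prefix "runrun" already present; 4 new (n, e, s, o)
  "bel" → 3 new (b, e, l)
  "morgaltorgal" → prefix "morgaltor" already present; 3 new (g, a, l)
  "runrundor" → prefix "runrun" already present; 3 new (d, o, r)
  "morgalfen" → prefix "morgal" already present; 3 new (f, e, n)
  "runrunbel" → prefix "runrun" already present; 3 new (b, e, l)
Total nodes = 12 + 12 + 2 + 1 + 3 + 6 + 6 + 3 + 3 + 2 + 2 + 4 + 3 + 3 + 3 + 3 + 3 = 71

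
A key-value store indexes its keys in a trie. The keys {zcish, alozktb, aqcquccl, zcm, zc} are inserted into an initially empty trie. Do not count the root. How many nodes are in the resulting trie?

20

Count nodes per top-level branch (shared prefixes stored once):
  'a'-branch (alozktb, aqcquccl): 14 nodes
  'z'-branch (zc, zcish, zcm): 6 nodes
Sum: 20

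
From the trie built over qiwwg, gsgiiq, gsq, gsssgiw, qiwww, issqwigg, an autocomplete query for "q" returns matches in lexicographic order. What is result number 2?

DFS of the "q" subtree visits, in order: "qiwwg", "qiwww"
The 2nd is qiwww.

qiwww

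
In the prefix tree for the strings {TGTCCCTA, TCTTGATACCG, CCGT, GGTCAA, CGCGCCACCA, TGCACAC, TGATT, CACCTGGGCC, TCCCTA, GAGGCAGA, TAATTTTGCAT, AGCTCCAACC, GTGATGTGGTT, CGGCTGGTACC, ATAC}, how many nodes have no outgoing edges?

Leaves are exactly the stored words that no other stored word extends.
Those words: "AGCTCCAACC", "ATAC", "CACCTGGGCC", "CCGT", "CGCGCCACCA", "CGGCTGGTACC", "GAGGCAGA", "GGTCAA", "GTGATGTGGTT", "TAATTTTGCAT", "TCCCTA", "TCTTGATACCG", "TGATT", "TGCACAC", "TGTCCCTA"
Leaf count: 15

15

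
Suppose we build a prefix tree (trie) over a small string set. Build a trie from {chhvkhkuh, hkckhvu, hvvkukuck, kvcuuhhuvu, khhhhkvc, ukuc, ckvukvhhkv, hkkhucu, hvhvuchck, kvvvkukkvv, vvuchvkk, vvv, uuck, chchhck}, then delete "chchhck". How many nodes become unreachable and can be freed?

5

A node on "chchhck"'s path can go only if nothing else ends at it or branches off below it.
The suffix "chhck" (5 nodes) is used only by "chchhck"; the node for "ch" still has the child "h", so pruning stops there.
Nodes removed: 5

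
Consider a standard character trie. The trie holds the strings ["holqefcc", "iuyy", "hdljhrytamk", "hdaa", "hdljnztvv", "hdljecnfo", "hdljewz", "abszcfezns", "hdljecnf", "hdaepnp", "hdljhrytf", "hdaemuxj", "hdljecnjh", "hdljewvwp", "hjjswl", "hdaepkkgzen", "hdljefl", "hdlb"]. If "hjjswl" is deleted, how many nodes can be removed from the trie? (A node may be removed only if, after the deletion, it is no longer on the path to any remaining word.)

Walk "hjjswl" from the leaf back toward the root, removing each node that no remaining word uses.
The suffix "jjswl" (5 nodes) is used only by "hjjswl"; the node for "h" still has the child "o", so pruning stops there.
Nodes removed: 5

5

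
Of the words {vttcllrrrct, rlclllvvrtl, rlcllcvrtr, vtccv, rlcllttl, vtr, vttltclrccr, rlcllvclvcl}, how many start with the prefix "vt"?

Filter for entries beginning with "vt":
Words under "vt": vtccv, vtr, vttcllrrrct, vttltclrccr
Count: 4

4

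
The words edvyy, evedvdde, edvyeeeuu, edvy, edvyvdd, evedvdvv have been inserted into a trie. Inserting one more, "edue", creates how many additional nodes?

2

The longest prefix of "edue" already in the trie is "ed" (length 2).
New nodes needed: |"edue"| − 2 = 4 − 2 = 2.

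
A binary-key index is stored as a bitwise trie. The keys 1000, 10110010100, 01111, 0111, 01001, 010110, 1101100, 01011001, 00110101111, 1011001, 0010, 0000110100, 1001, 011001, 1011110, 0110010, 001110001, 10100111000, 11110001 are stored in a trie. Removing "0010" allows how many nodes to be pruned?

1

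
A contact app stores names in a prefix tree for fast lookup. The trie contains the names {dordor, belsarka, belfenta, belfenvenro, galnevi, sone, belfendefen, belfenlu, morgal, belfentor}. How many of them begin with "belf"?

5

Walk to "belf"; the words in its subtree are exactly those with that prefix.
Words under "belf": belfendefen, belfenlu, belfenta, belfentor, belfenvenro
Count: 5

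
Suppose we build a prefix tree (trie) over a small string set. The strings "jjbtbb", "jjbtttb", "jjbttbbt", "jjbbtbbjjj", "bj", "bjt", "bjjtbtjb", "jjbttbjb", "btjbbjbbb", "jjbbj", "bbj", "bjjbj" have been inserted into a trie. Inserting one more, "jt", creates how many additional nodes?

1

Walking "jt" from the root, the first 1 characters ("j") follow existing edges; "t" is the first miss.
Each of the 1 remaining characters creates one node.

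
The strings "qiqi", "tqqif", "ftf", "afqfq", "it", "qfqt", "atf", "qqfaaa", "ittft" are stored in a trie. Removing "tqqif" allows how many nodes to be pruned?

5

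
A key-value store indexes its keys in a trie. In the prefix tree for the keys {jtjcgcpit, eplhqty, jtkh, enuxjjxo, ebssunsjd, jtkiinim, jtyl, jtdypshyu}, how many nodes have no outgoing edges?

8

Leaves are exactly the stored words that no other stored word extends.
Those words: "ebssunsjd", "enuxjjxo", "eplhqty", "jtdypshyu", "jtjcgcpit", "jtkh", "jtkiinim", "jtyl"
Leaf count: 8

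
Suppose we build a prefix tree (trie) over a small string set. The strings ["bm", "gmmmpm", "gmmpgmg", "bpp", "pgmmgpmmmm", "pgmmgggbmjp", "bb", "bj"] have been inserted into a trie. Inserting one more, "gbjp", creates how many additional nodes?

Walking "gbjp" from the root, the first 1 characters ("g") follow existing edges; "b" is the first miss.
So 4 − 1 = 3 new nodes.

3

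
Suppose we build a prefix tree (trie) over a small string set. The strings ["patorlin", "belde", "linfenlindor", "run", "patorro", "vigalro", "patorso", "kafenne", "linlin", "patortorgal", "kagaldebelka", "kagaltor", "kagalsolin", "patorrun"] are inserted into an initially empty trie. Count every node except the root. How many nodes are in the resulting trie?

75

Insert word by word; a character creates a node only if that edge doesn't already exist:
  "patorlin" → 8 new (p, a, t, o, r, l, i, n)
  "belde" → 5 new (b, e, l, d, e)
  "linfenlindor" → 12 new (l, i, n, f, e, n, l, i, n, d, o, r)
  "run" → 3 new (r, u, n)
  "patorro" → prefix "pator" already present; 2 new (r, o)
  "vigalro" → 7 new (v, i, g, a, l, r, o)
  "patorso" → prefix "pator" already present; 2 new (s, o)
  "kafenne" → 7 new (k, a, f, e, n, n, e)
  "linlin" → prefix "lin" already present; 3 new (l, i, n)
  "patortorgal" → prefix "pator" already present; 6 new (t, o, r, g, a, l)
  "kagaldebelka" → prefix "ka" already present; 10 new (g, a, l, d, e, b, e, l, k, a)
  "kagaltor" → prefix "kagal" already present; 3 new (t, o, r)
  "kagalsolin" → prefix "kagal" already present; 5 new (s, o, l, i, n)
  "patorrun" → prefix "patorr" already present; 2 new (u, n)
Total nodes = 8 + 5 + 12 + 3 + 2 + 7 + 2 + 7 + 3 + 6 + 10 + 3 + 5 + 2 = 75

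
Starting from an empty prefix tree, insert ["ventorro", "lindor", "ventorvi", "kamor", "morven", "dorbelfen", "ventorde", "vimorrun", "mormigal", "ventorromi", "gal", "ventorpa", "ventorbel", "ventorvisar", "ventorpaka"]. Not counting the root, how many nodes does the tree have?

65

Insert word by word; a character creates a node only if that edge doesn't already exist:
  "ventorro" → 8 new (v, e, n, t, o, r, r, o)
  "lindor" → 6 new (l, i, n, d, o, r)
  "ventorvi" → prefix "ventor" already present; 2 new (v, i)
  "kamor" → 5 new (k, a, m, o, r)
  "morven" → 6 new (m, o, r, v, e, n)
  "dorbelfen" → 9 new (d, o, r, b, e, l, f, e, n)
  "ventorde" → prefix "ventor" already present; 2 new (d, e)
  "vimorrun" → prefix "v" already present; 7 new (i, m, o, r, r, u, n)
  "mormigal" → prefix "mor" already present; 5 new (m, i, g, a, l)
  "ventorromi" → prefix "ventorro" already present; 2 new (m, i)
  "gal" → 3 new (g, a, l)
  "ventorpa" → prefix "ventor" already present; 2 new (p, a)
  "ventorbel" → prefix "ventor" already present; 3 new (b, e, l)
  "ventorvisar" → prefix "ventorvi" already present; 3 new (s, a, r)
  "ventorpaka" → prefix "ventorpa" already present; 2 new (k, a)
Total nodes = 8 + 6 + 2 + 5 + 6 + 9 + 2 + 7 + 5 + 2 + 3 + 2 + 3 + 3 + 2 = 65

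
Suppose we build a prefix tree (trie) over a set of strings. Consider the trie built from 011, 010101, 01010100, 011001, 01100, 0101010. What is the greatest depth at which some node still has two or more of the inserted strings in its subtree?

7

Equivalently: take the maximum, over all pairs, of their longest common prefix length.
e.g. "0101010" and "01010100" share the prefix "0101010" of length 7; no pair shares a longer one.
Longest shared-prefix length: 7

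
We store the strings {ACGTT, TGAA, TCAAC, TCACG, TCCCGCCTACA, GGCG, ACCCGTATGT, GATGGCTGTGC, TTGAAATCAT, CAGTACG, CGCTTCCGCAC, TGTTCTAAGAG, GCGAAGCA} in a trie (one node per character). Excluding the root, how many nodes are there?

Trace insertions, counting only characters that open a new branch:
  "ACGTT" → 5 new (A, C, G, T, T)
  "TGAA" → 4 new (T, G, A, A)
  "TCAAC" → prefix "T" already present; 4 new (C, A, A, C)
  "TCACG" → prefix "TCA" already present; 2 new (C, G)
  "TCCCGCCTACA" → prefix "TC" already present; 9 new (C, C, G, C, C, T, A, C, A)
  "GGCG" → 4 new (G, G, C, G)
  "ACCCGTATGT" → prefix "AC" already present; 8 new (C, C, G, T, A, T, G, T)
  "GATGGCTGTGC" → prefix "G" already present; 10 new (A, T, G, G, C, T, G, T, G, C)
  "TTGAAATCAT" → prefix "T" already present; 9 new (T, G, A, A, A, T, C, A, T)
  "CAGTACG" → 7 new (C, A, G, T, A, C, G)
  "CGCTTCCGCAC" → prefix "C" already present; 10 new (G, C, T, T, C, C, G, C, A, C)
  "TGTTCTAAGAG" → prefix "TG" already present; 9 new (T, T, C, T, A, A, G, A, G)
  "GCGAAGCA" → prefix "G" already present; 7 new (C, G, A, A, G, C, A)
Total nodes = 5 + 4 + 4 + 2 + 9 + 4 + 8 + 10 + 9 + 7 + 10 + 9 + 7 = 88

88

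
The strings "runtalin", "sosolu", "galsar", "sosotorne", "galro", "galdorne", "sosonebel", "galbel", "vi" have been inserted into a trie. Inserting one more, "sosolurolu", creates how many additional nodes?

4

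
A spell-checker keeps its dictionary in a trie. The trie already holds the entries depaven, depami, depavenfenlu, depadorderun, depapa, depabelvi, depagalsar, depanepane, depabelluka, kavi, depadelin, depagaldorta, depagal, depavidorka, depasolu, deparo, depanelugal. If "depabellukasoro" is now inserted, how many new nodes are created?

Walking "depabellukasoro" from the root, the first 11 characters ("depabelluka") follow existing edges; "s" is the first miss.
New nodes needed: |"depabellukasoro"| − 11 = 15 − 11 = 4.

4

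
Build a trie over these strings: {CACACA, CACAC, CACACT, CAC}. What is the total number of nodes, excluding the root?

7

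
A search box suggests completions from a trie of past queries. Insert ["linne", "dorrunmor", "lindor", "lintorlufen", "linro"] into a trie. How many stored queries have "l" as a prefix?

4

Walk to "l"; the words in its subtree are exactly those with that prefix.
Words under "l": lindor, linne, linro, lintorlufen
Count: 4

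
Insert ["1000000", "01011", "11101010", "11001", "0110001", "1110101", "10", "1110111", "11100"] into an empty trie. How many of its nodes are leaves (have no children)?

A leaf is a node with no children — equivalently, the end of a word that is not a proper prefix of any other stored word.
Those words: "01011", "0110001", "1000000", "11001", "11100", "11101010", "1110111"
Leaf count: 7

7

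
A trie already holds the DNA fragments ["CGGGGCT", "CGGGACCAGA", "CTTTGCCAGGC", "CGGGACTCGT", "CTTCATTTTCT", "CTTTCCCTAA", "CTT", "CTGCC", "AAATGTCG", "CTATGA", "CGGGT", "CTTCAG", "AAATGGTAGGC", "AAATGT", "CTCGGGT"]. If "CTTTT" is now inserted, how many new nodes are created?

1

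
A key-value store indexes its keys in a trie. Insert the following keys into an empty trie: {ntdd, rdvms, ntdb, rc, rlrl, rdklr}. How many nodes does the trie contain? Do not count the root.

Trie structure (* marks end of a word):
(root)
├─ n
│  └─ t
│     └─ d
│        ├─ b *
│        └─ d *
└─ r
   ├─ c *
   ├─ d
   │  ├─ k
   │  │  └─ l
   │  │     └─ r *
   │  └─ v
   │     └─ m
   │        └─ s *
   └─ l
      └─ r
         └─ l *
Counting every labelled node above: 17.

17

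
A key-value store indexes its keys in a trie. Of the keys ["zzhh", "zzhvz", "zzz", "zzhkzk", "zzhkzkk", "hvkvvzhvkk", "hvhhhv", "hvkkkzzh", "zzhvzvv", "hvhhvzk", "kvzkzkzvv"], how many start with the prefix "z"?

Walk to "z"; the words in its subtree are exactly those with that prefix.
Words under "z": zzhh, zzhkzk, zzhkzkk, zzhvz, zzhvzvv, zzz
Count: 6

6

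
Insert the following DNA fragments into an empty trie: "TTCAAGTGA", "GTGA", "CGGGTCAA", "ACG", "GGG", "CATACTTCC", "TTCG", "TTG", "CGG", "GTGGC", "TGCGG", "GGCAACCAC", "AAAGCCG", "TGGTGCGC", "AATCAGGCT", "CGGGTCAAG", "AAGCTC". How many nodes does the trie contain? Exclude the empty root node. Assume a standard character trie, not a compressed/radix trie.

73

Trace insertions, counting only characters that open a new branch:
  "TTCAAGTGA" → 9 new (T, T, C, A, A, G, T, G, A)
  "GTGA" → 4 new (G, T, G, A)
  "CGGGTCAA" → 8 new (C, G, G, G, T, C, A, A)
  "ACG" → 3 new (A, C, G)
  "GGG" → prefix "G" already present; 2 new (G, G)
  "CATACTTCC" → prefix "C" already present; 8 new (A, T, A, C, T, T, C, C)
  "TTCG" → prefix "TTC" already present; 1 new (G)
  "TTG" → prefix "TT" already present; 1 new (G)
  "CGG" → prefix "CGG" already present; 0 new (none)
  "GTGGC" → prefix "GTG" already present; 2 new (G, C)
  "TGCGG" → prefix "T" already present; 4 new (G, C, G, G)
  "GGCAACCAC" → prefix "GG" already present; 7 new (C, A, A, C, C, A, C)
  "AAAGCCG" → prefix "A" already present; 6 new (A, A, G, C, C, G)
  "TGGTGCGC" → prefix "TG" already present; 6 new (G, T, G, C, G, C)
  "AATCAGGCT" → prefix "AA" already present; 7 new (T, C, A, G, G, C, T)
  "CGGGTCAAG" → prefix "CGGGTCAA" already present; 1 new (G)
  "AAGCTC" → prefix "AA" already present; 4 new (G, C, T, C)
Total nodes = 9 + 4 + 8 + 3 + 2 + 8 + 1 + 1 + 0 + 2 + 4 + 7 + 6 + 6 + 7 + 1 + 4 = 73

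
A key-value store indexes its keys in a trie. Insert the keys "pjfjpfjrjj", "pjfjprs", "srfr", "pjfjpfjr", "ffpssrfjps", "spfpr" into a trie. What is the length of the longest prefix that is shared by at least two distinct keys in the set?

8

Equivalently: take the maximum, over all pairs, of their longest common prefix length.
e.g. "pjfjpfjr" and "pjfjpfjrjj" share the prefix "pjfjpfjr" of length 8; no pair shares a longer one.
Longest shared-prefix length: 8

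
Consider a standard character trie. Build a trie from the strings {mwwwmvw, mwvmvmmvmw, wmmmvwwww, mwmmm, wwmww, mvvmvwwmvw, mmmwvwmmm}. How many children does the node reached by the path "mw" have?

3

Follow the path "mw" to its node, then look at its outgoing edges.
Characters that immediately follow "mw" among the stored strings: {m, v, w}.
That node has 3 child edges.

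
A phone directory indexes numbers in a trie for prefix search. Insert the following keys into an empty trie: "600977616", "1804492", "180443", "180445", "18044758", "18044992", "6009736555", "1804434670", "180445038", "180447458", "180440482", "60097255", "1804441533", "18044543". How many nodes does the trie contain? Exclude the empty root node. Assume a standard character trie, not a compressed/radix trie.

Trace insertions, counting only characters that open a new branch:
  "600977616" → 9 new (6, 0, 0, 9, 7, 7, 6, 1, 6)
  "1804492" → 7 new (1, 8, 0, 4, 4, 9, 2)
  "180443" → prefix "18044" already present; 1 new (3)
  "180445" → prefix "18044" already present; 1 new (5)
  "18044758" → prefix "18044" already present; 3 new (7, 5, 8)
  "18044992" → prefix "180449" already present; 2 new (9, 2)
  "6009736555" → prefix "60097" already present; 5 new (3, 6, 5, 5, 5)
  "1804434670" → prefix "180443" already present; 4 new (4, 6, 7, 0)
  "180445038" → prefix "180445" already present; 3 new (0, 3, 8)
  "180447458" → prefix "180447" already present; 3 new (4, 5, 8)
  "180440482" → prefix "18044" already present; 4 new (0, 4, 8, 2)
  "60097255" → prefix "60097" already present; 3 new (2, 5, 5)
  "1804441533" → prefix "18044" already present; 5 new (4, 1, 5, 3, 3)
  "18044543" → prefix "180445" already present; 2 new (4, 3)
Total nodes = 9 + 7 + 1 + 1 + 3 + 2 + 5 + 4 + 3 + 3 + 4 + 3 + 5 + 2 = 52

52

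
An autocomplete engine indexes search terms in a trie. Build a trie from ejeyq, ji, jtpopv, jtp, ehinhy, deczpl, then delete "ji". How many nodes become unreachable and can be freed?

A node on "ji"'s path can go only if nothing else ends at it or branches off below it.
The suffix "i" (1 node) is used only by "ji"; the node for "j" still has the child "t", so pruning stops there.
Nodes removed: 1

1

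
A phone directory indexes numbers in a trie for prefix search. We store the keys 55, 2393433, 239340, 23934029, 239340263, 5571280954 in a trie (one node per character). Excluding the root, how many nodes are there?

22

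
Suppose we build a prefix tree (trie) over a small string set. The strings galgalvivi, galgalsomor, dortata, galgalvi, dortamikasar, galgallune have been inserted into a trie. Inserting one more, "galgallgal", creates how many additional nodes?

Walking "galgallgal" from the root, the first 7 characters ("galgall") follow existing edges; "g" is the first miss.
So 10 − 7 = 3 new nodes.

3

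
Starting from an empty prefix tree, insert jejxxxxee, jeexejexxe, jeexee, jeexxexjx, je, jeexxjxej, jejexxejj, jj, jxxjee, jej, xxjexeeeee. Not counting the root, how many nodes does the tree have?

49

Trace insertions, counting only characters that open a new branch:
  "jejxxxxee" → 9 new (j, e, j, x, x, x, x, e, e)
  "jeexejexxe" → prefix "je" already present; 8 new (e, x, e, j, e, x, x, e)
  "jeexee" → prefix "jeexe" already present; 1 new (e)
  "jeexxexjx" → prefix "jeex" already present; 5 new (x, e, x, j, x)
  "je" → prefix "je" already present; 0 new (none)
  "jeexxjxej" → prefix "jeexx" already present; 4 new (j, x, e, j)
  "jejexxejj" → prefix "jej" already present; 6 new (e, x, x, e, j, j)
  "jj" → prefix "j" already present; 1 new (j)
  "jxxjee" → prefix "j" already present; 5 new (x, x, j, e, e)
  "jej" → prefix "jej" already present; 0 new (none)
  "xxjexeeeee" → 10 new (x, x, j, e, x, e, e, e, e, e)
Total nodes = 9 + 8 + 1 + 5 + 0 + 4 + 6 + 1 + 5 + 0 + 10 = 49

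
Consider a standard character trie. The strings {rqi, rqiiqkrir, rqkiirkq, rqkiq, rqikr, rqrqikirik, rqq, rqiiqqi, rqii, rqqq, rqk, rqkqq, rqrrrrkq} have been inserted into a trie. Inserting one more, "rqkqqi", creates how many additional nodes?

"rqkqq" is already a path in the trie; the remaining "i" must be added.
So 6 − 5 = 1 new nodes.

1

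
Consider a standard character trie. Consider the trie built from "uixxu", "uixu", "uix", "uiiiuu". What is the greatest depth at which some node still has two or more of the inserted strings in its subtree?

3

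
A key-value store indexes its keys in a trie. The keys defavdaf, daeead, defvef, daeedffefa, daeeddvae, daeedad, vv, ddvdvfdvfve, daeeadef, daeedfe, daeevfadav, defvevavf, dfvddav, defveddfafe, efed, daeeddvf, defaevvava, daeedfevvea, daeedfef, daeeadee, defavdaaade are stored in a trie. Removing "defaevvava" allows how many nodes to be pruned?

6

After clearing the end-marker at "defaevvava", prune upward until reaching a node still needed by another word.
The suffix "evvava" (6 nodes) is used only by "defaevvava"; the node for "defa" still has the child "v", so pruning stops there.
Nodes removed: 6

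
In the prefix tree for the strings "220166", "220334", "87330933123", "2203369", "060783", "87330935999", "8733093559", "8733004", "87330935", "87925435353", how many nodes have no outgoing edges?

Leaves are exactly the stored words that no other stored word extends.
Those words: "060783", "220166", "220334", "2203369", "8733004", "87330933123", "8733093559", "87330935999", "87925435353"
Leaf count: 9

9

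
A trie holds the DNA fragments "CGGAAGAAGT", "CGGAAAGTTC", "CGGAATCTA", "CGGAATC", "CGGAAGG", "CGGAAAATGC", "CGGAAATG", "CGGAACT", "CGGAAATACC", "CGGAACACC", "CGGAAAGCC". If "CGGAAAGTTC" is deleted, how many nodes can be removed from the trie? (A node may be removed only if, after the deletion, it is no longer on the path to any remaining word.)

Walk "CGGAAAGTTC" from the leaf back toward the root, removing each node that no remaining word uses.
The suffix "TTC" (3 nodes) is used only by "CGGAAAGTTC"; the node for "CGGAAAG" still has the child "C", so pruning stops there.
Nodes removed: 3

3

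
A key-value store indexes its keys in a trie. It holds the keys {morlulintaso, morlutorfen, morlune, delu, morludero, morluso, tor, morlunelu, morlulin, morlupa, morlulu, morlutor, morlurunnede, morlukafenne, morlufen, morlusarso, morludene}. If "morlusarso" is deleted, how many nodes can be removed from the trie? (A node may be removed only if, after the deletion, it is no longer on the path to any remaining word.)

4

After clearing the end-marker at "morlusarso", prune upward until reaching a node still needed by another word.
The suffix "arso" (4 nodes) is used only by "morlusarso"; the node for "morlus" still has the child "o", so pruning stops there.
Nodes removed: 4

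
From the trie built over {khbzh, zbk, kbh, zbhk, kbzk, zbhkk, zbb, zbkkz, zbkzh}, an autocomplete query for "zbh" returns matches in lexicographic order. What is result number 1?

zbhk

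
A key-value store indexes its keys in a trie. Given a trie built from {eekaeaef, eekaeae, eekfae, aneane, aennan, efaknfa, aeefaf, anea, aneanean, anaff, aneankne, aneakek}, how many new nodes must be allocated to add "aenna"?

0

Every character of "aenna" already lies on an existing path (it is a prefix of some stored word).
No new nodes are needed: 0.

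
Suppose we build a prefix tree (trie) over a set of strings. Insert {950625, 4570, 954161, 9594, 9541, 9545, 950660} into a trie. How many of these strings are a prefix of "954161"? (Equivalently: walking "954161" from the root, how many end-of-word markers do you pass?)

2

Walk "954161" from the root; an end-of-word marker is hit whenever a stored word is a prefix of "954161".
Prefixes of the query that are stored words: "9541", "954161"
Count: 2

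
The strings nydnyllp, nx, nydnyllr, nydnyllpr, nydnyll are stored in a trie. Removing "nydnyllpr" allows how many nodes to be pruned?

1

After clearing the end-marker at "nydnyllpr", prune upward until reaching a node still needed by another word.
The suffix "r" (1 node) is used only by "nydnyllpr"; "nydnyllp" is itself a stored word, so pruning stops there.
Nodes removed: 1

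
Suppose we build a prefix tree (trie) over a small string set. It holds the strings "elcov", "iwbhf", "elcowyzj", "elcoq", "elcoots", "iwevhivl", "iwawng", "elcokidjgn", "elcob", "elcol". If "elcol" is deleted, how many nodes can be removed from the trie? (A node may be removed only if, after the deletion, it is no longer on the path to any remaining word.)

1

After clearing the end-marker at "elcol", prune upward until reaching a node still needed by another word.
The suffix "l" (1 node) is used only by "elcol"; the node for "elco" still has the child "v", so pruning stops there.
Nodes removed: 1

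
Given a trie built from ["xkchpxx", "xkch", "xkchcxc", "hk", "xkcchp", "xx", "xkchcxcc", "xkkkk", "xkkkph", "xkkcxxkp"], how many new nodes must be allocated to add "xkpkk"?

3

"xk" is already a path in the trie; the remaining "pkk" must be added.
Each of the 3 remaining characters creates one node.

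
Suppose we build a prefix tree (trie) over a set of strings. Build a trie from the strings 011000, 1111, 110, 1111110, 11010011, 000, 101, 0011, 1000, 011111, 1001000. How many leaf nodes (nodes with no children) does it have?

9

A leaf is a node with no children — equivalently, the end of a word that is not a proper prefix of any other stored word.
Those words: "000", "0011", "011000", "011111", "1000", "1001000", "101", "11010011", "1111110"
Leaf count: 9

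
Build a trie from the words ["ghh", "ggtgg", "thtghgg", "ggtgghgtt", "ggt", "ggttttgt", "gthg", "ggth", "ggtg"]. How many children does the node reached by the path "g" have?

3

The children of the "g" node are the distinct next characters among strings starting with "g".
Distinct next characters after "g": g, h, t.
That node has 3 child edges.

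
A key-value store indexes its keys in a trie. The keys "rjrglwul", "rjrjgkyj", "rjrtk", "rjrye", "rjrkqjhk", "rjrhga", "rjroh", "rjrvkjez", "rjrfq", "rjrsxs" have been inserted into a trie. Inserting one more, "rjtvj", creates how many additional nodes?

The longest prefix of "rjtvj" already in the trie is "rj" (length 2).
New nodes needed: |"rjtvj"| − 2 = 5 − 2 = 3.

3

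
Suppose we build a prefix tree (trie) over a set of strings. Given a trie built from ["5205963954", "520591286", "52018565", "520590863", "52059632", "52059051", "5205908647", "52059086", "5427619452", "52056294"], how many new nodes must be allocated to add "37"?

2

Nothing in the trie begins with "3"; the whole of "37" is new.
2 − 0 = 2 new nodes.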